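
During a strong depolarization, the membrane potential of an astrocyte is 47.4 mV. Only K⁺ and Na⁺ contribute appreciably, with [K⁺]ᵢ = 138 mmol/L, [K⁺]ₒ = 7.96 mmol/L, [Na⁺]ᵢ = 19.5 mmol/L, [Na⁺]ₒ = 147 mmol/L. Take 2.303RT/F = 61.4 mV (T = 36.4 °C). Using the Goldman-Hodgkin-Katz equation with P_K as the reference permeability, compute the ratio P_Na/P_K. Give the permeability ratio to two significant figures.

26

Let α = P_Na/P_K. GHK: Vm = 61.4·log₁₀[(Kₒ + α·Naₒ)/(Kᵢ + α·Naᵢ)].
10^(Vm/61.4) = 10^(47.4/61.4) = 5.9154
So 5.9154·(Kᵢ + α·Naᵢ) = Kₒ + α·Naₒ → α = (5.9154·138.0 − 7.96) / (147.0 − 5.9154·19.5)
α = (816.3 − 7.96) / (147.0 − 115.4) = 808.4/31.65 = 25.54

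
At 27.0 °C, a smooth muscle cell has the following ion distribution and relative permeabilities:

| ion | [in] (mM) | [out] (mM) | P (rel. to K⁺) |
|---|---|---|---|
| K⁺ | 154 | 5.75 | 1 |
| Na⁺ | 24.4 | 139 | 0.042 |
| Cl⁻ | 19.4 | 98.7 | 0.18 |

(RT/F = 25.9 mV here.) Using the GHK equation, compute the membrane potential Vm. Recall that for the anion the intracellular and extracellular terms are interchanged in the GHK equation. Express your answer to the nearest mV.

Vm = 25.9 · ln[(Σ P·[cation]ₒ + Σ P·[anion]ᵢ) / (Σ P·[cation]ᵢ + Σ P·[anion]ₒ)]
Numerator = 1×5.75 + 0.042×139 + 0.18×19.4 = 15.08
Denominator = 1×154 + 0.042×24.4 + 0.18×98.7 = 172.8
Vm = 25.9 · ln(0.087273) = 25.9 × (-2.4387) = -63.16 mV

-63 mV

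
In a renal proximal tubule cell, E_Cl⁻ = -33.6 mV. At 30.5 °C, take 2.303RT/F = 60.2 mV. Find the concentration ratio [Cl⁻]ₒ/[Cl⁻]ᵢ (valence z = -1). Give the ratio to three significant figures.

3.62

log₁₀([out]/[in]) = E·z/(60.2) = -33.6 × -1 / 60.2 = 0.5581
[out]/[in] = 10^(0.5581) = 3.615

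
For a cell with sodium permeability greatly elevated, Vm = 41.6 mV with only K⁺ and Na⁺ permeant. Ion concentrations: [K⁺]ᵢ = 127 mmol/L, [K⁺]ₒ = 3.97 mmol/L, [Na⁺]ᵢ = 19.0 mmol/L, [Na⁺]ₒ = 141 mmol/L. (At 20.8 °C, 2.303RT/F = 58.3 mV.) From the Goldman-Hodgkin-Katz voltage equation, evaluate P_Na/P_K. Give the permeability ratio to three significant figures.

Let α = P_Na/P_K. GHK: Vm = 58.3·log₁₀[(Kₒ + α·Naₒ)/(Kᵢ + α·Naᵢ)].
10^(Vm/58.3) = 10^(41.6/58.3) = 5.1707
So 5.1707·(Kᵢ + α·Naᵢ) = Kₒ + α·Naₒ → α = (5.1707·127.0 − 3.97) / (141.0 − 5.1707·19.0)
α = (656.7 − 3.97) / (141.0 − 98.24) = 652.7/42.76 = 15.27

15.3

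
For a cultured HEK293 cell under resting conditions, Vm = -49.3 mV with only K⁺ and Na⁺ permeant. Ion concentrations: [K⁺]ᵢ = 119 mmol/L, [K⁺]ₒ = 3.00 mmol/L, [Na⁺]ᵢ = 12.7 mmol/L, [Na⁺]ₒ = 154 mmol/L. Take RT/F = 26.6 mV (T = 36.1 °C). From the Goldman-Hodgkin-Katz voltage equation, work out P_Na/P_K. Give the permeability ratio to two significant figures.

0.10

Let α = P_Na/P_K. GHK: Vm = 26.6·ln[(Kₒ + α·Naₒ)/(Kᵢ + α·Naᵢ)].
e^(Vm/26.6) = e^(-49.3/26.6) = 0.15671
So 0.15671·(Kᵢ + α·Naᵢ) = Kₒ + α·Naₒ → α = (0.15671·119.0 − 3.0) / (154.0 − 0.15671·12.7)
α = (18.65 − 3.0) / (154.0 − 1.99) = 15.65/152 = 0.1029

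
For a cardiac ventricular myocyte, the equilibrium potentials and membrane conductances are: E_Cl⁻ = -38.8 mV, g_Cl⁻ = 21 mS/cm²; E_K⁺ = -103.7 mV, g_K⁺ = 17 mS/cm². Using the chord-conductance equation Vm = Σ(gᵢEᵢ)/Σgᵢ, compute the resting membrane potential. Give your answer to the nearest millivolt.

-68 mV

Σ gᵢEᵢ = 21·(-38.8) + 17·(-103.7) = -2577.70
Σ gᵢ = 21 + 17 = 38
Vm = -2577.70 / 38 = -67.83 mV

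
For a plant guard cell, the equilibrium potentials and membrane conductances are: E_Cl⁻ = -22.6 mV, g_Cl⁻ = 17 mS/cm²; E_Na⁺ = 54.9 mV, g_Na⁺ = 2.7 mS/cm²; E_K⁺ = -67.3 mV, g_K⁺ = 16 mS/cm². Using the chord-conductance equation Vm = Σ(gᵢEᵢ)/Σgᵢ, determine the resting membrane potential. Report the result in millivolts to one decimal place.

Σ gᵢEᵢ = 17·(-22.6) + 2.7·(54.9) + 16·(-67.3) = -1312.77
Σ gᵢ = 17 + 2.7 + 16 = 35.7
Vm = -1312.77 / 35.7 = -36.77 mV

-36.8 mV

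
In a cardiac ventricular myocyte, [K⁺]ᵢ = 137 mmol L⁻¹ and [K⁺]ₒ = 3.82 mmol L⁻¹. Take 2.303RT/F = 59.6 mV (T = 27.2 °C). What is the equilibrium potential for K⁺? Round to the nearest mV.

-93 mV

E = (59.6/z) · log₁₀([K⁺]_out/[K⁺]_in) with z = +1.
= (59.6/1) · log₁₀(3.82/137) = 59.60 · log₁₀(0.02788)
= 59.60 · (-1.5547) = -92.66 mV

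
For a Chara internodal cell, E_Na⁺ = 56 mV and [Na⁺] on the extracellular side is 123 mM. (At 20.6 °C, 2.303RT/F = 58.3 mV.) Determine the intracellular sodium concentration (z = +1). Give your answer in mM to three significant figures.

Nernst: E = (58.3/1) · log₁₀([out]/[in]), so log₁₀([out]/[in]) = 56.0 × 1 / 58.3 = 0.9605.
[out]/[in] = 10^(0.9605) = 9.132.
[in] = 123 / 9.132 = 13.47 mM.

13.5 mM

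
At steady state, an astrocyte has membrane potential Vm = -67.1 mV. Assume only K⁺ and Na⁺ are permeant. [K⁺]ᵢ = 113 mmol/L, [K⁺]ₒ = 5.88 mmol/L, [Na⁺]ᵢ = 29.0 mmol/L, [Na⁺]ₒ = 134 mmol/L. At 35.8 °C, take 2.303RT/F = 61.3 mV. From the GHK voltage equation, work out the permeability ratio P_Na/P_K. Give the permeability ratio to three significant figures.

0.0244

Let α = P_Na/P_K. GHK: Vm = 61.3·log₁₀[(Kₒ + α·Naₒ)/(Kᵢ + α·Naᵢ)].
10^(Vm/61.3) = 10^(-67.1/61.3) = 0.080424
So 0.080424·(Kᵢ + α·Naᵢ) = Kₒ + α·Naₒ → α = (0.080424·113.0 − 5.88) / (134.0 − 0.080424·29.0)
α = (9.088 − 5.88) / (134.0 − 2.332) = 3.208/131.7 = 0.02436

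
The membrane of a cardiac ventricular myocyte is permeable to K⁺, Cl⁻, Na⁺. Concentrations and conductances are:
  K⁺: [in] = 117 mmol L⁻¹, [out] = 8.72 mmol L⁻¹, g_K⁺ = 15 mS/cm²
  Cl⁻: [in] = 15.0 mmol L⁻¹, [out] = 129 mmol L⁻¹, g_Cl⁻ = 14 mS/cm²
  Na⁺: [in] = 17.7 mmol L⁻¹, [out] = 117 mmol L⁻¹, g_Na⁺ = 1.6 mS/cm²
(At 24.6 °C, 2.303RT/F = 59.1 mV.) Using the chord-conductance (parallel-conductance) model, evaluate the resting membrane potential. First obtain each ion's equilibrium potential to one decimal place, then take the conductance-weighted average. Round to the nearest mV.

-55 mV

E_K⁺ = (59.1/1)·log₁₀(8.72/117) = -66.6 mV
E_Cl⁻ = (59.1/-1)·log₁₀(129/15.0) = -55.2 mV
E_Na⁺ = (59.1/1)·log₁₀(117/17.7) = 48.5 mV
Vm = (Σ gᵢEᵢ)/(Σ gᵢ) = (15·-66.6 + 14·-55.2 + 1.6·48.5) / (15 + 14 + 1.6)
= -1694.20 / 30.6 = -55.37 mV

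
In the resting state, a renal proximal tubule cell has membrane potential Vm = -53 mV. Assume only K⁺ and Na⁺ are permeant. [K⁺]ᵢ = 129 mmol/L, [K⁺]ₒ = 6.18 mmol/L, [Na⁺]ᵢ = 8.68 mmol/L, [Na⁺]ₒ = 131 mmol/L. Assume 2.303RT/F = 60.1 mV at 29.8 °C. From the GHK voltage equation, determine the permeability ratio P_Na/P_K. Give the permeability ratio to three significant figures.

Let α = P_Na/P_K. GHK: Vm = 60.1·log₁₀[(Kₒ + α·Naₒ)/(Kᵢ + α·Naᵢ)].
10^(Vm/60.1) = 10^(-53.0/60.1) = 0.13126
So 0.13126·(Kᵢ + α·Naᵢ) = Kₒ + α·Naₒ → α = (0.13126·129.0 − 6.18) / (131.0 − 0.13126·8.68)
α = (16.93 − 6.18) / (131.0 − 1.139) = 10.75/129.9 = 0.0828

0.0828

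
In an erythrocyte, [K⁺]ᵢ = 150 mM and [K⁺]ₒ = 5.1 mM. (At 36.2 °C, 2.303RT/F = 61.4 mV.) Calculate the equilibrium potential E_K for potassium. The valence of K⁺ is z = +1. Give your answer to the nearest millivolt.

E = (61.4/z) · log₁₀([K⁺]_out/[K⁺]_in) with z = +1.
= (61.4/1) · log₁₀(5.1/150) = 61.40 · log₁₀(0.034)
= 61.40 · (-1.4685) = -90.17 mV

-90 mV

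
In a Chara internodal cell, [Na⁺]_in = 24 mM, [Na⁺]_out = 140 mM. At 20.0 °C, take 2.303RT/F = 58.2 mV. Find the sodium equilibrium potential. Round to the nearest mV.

E = (58.2/z) · log₁₀([Na⁺]_out/[Na⁺]_in) with z = +1.
= (58.2/1) · log₁₀(140/24) = 58.20 · log₁₀(5.833)
= 58.20 · (0.7659) = 44.58 mV

45 mV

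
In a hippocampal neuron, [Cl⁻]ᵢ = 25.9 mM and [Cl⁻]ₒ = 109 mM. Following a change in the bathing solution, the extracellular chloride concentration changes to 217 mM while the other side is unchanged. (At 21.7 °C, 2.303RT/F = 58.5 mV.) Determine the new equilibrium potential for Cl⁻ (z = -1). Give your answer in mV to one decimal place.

After the shift: [Cl⁻]_out = 217, [Cl⁻]_in = 25.9 mM.
E_new = (58.5/-1)·log₁₀(217/25.9) = -58.50 · (0.9232) = -54.00 mV

-54.0 mV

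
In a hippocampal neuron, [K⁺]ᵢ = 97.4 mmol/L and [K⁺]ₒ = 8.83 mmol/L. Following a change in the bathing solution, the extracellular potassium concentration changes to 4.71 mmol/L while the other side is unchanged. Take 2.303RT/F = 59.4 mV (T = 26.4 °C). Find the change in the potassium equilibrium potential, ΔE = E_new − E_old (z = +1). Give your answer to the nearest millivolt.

-16 mV

E_old = (59.4/1)·log₁₀(8.83/97.4) = -61.93 mV
E_new = (59.4/1)·log₁₀(4.71/97.4) = -78.14 mV
ΔE = -78.14 − (-61.93) = -16.21 mV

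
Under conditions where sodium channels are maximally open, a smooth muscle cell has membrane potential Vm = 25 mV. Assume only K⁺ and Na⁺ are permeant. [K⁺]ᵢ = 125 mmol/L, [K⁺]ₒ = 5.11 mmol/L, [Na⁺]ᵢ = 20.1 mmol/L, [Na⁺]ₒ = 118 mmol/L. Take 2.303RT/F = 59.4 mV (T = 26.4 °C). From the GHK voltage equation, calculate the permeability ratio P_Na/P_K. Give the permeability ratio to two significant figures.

5.0

Let α = P_Na/P_K. GHK: Vm = 59.4·log₁₀[(Kₒ + α·Naₒ)/(Kᵢ + α·Naᵢ)].
10^(Vm/59.4) = 10^(25.0/59.4) = 2.6356
So 2.6356·(Kᵢ + α·Naᵢ) = Kₒ + α·Naₒ → α = (2.6356·125.0 − 5.11) / (118.0 − 2.6356·20.1)
α = (329.4 − 5.11) / (118.0 − 52.98) = 324.3/65.02 = 4.988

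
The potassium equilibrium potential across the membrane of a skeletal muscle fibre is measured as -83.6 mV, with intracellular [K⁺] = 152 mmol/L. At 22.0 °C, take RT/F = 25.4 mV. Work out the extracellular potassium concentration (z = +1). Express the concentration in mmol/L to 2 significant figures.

Nernst: E = (25.4/1) · ln([out]/[in]), so ln([out]/[in]) = -83.6 × 1 / 25.4 = -3.2913.
[out]/[in] = e^(-3.2913) = 0.0372.
[out] = 0.0372 × 152 = 5.655 mmol/L.

5.7 mmol/L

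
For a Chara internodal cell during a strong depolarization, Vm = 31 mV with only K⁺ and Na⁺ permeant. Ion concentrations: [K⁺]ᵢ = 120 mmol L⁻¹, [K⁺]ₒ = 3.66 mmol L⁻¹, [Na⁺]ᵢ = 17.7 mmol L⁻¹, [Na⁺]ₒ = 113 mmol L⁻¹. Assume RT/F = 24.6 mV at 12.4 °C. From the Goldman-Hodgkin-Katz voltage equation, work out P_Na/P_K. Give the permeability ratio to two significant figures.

Let α = P_Na/P_K. GHK: Vm = 24.6·ln[(Kₒ + α·Naₒ)/(Kᵢ + α·Naᵢ)].
e^(Vm/24.6) = e^(31.0/24.6) = 3.526
So 3.526·(Kᵢ + α·Naᵢ) = Kₒ + α·Naₒ → α = (3.526·120.0 − 3.66) / (113.0 − 3.526·17.7)
α = (423.1 − 3.66) / (113.0 − 62.41) = 419.5/50.59 = 8.291

8.3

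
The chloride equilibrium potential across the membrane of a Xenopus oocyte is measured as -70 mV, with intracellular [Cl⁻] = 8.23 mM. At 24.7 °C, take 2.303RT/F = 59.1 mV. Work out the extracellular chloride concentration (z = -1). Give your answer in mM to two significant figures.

Nernst: E = (59.1/-1) · log₁₀([out]/[in]), so log₁₀([out]/[in]) = -70.0 × -1 / 59.1 = 1.1844.
[out]/[in] = 10^(1.1844) = 15.29.
[out] = 15.29 × 8.23 = 125.8 mM.

130 mM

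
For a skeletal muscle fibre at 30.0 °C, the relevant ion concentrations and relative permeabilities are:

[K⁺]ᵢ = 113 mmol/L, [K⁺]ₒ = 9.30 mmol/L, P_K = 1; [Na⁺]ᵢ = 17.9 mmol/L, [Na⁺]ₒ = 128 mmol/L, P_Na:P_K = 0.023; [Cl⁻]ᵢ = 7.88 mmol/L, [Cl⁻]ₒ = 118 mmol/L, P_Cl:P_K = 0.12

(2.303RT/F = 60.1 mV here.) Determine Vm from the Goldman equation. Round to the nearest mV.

-59 mV

Vm = 60.1 · log₁₀[(Σ P·[cation]ₒ + Σ P·[anion]ᵢ) / (Σ P·[cation]ᵢ + Σ P·[anion]ₒ)]
Numerator = 1×9.30 + 0.023×128 + 0.12×7.88 = 13.19
Denominator = 1×113 + 0.023×17.9 + 0.12×118 = 127.6
Vm = 60.1 · log₁₀(0.10339) = 60.1 × (-0.9855) = -59.23 mV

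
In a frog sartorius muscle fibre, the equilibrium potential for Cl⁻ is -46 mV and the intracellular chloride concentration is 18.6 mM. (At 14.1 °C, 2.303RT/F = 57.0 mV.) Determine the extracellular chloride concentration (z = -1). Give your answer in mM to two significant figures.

Nernst: E = (57.0/-1) · log₁₀([out]/[in]), so log₁₀([out]/[in]) = -46.0 × -1 / 57.0 = 0.8070.
[out]/[in] = 10^(0.8070) = 6.412.
[out] = 6.412 × 18.6 = 119.3 mM.

120 mM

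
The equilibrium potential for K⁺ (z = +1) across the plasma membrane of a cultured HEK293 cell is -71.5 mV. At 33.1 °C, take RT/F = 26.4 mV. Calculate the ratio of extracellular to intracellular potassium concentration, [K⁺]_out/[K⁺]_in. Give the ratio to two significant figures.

0.067

ln([out]/[in]) = E·z/(26.4) = -71.5 × 1 / 26.4 = -2.7083
[out]/[in] = e^(-2.7083) = 0.06665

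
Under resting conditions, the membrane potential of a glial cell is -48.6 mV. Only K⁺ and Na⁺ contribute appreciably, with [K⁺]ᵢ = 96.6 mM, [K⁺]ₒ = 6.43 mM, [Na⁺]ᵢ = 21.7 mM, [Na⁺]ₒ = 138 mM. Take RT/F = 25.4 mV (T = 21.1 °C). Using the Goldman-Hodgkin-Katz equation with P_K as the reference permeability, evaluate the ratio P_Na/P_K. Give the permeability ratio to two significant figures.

Let α = P_Na/P_K. GHK: Vm = 25.4·ln[(Kₒ + α·Naₒ)/(Kᵢ + α·Naᵢ)].
e^(Vm/25.4) = e^(-48.6/25.4) = 0.14758
So 0.14758·(Kᵢ + α·Naᵢ) = Kₒ + α·Naₒ → α = (0.14758·96.6 − 6.43) / (138.0 − 0.14758·21.7)
α = (14.26 − 6.43) / (138.0 − 3.202) = 7.826/134.8 = 0.05806

0.058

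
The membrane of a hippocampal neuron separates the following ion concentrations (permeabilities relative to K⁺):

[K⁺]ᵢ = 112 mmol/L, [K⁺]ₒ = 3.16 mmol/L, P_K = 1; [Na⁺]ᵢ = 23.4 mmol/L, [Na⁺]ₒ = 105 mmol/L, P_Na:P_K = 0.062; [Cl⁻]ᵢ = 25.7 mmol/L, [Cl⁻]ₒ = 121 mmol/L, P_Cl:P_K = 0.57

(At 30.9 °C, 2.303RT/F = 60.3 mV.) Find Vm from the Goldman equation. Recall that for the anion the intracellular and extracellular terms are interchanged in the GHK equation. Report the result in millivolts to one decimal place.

-52.8 mV

Vm = 60.3 · log₁₀[(Σ P·[cation]ₒ + Σ P·[anion]ᵢ) / (Σ P·[cation]ᵢ + Σ P·[anion]ₒ)]
Numerator = 1×3.16 + 0.062×105 + 0.57×25.7 = 24.32
Denominator = 1×112 + 0.062×23.4 + 0.57×121 = 182.4
Vm = 60.3 · log₁₀(0.13331) = 60.3 × (-0.8751) = -52.77 mV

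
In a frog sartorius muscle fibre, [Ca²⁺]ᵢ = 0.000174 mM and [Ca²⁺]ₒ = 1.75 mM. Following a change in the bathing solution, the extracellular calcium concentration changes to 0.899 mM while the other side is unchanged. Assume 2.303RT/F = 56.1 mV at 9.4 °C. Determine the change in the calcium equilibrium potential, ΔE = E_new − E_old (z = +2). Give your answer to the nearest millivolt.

-8 mV

E_old = (56.1/2)·log₁₀(1.75/0.000174) = 112.27 mV
E_new = (56.1/2)·log₁₀(0.899/0.000174) = 104.16 mV
ΔE = 104.16 − (112.27) = -8.11 mV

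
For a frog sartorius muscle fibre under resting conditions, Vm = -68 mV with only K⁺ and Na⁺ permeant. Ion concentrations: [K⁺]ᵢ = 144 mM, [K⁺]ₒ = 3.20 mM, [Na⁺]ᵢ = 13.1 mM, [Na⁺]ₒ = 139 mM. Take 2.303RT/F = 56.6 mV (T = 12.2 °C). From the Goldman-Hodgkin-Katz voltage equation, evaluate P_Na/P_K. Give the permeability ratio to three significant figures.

0.0424

Let α = P_Na/P_K. GHK: Vm = 56.6·log₁₀[(Kₒ + α·Naₒ)/(Kᵢ + α·Naᵢ)].
10^(Vm/56.6) = 10^(-68.0/56.6) = 0.062891
So 0.062891·(Kᵢ + α·Naᵢ) = Kₒ + α·Naₒ → α = (0.062891·144.0 − 3.2) / (139.0 − 0.062891·13.1)
α = (9.056 − 3.2) / (139.0 − 0.8239) = 5.856/138.2 = 0.04238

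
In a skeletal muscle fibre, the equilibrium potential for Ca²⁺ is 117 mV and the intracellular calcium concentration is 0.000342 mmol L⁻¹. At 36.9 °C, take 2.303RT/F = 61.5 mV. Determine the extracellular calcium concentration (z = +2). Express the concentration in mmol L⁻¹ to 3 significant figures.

2.18 mmol L⁻¹

Nernst: E = (61.5/2) · log₁₀([out]/[in]), so log₁₀([out]/[in]) = 117.0 × 2 / 61.5 = 3.8049.
[out]/[in] = 10^(3.8049) = 6381.
[out] = 6381 × 0.000342 = 2.182 mmol L⁻¹.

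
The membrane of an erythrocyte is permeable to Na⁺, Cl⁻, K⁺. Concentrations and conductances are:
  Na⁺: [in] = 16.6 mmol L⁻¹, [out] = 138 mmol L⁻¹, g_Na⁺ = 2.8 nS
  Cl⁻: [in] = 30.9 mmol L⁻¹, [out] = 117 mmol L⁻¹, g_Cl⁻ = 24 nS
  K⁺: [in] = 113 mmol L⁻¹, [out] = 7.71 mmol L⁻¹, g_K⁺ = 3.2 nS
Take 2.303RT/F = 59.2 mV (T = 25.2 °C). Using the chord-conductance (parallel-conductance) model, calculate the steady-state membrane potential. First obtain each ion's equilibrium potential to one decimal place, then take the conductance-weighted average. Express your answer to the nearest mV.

-30 mV

E_Na⁺ = (59.2/1)·log₁₀(138/16.6) = 54.5 mV
E_Cl⁻ = (59.2/-1)·log₁₀(117/30.9) = -34.2 mV
E_K⁺ = (59.2/1)·log₁₀(7.71/113) = -69.0 mV
Vm = (Σ gᵢEᵢ)/(Σ gᵢ) = (2.8·54.5 + 24·-34.2 + 3.2·-69.0) / (2.8 + 24 + 3.2)
= -889.00 / 30 = -29.63 mV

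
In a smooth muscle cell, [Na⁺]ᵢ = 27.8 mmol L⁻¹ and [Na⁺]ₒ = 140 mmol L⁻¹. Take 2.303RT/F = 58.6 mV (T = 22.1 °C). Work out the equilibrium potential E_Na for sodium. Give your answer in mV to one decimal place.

41.1 mV

E = (58.6/z) · log₁₀([Na⁺]_out/[Na⁺]_in) with z = +1.
= (58.6/1) · log₁₀(140/27.8) = 58.60 · log₁₀(5.036)
= 58.60 · (0.7021) = 41.14 mV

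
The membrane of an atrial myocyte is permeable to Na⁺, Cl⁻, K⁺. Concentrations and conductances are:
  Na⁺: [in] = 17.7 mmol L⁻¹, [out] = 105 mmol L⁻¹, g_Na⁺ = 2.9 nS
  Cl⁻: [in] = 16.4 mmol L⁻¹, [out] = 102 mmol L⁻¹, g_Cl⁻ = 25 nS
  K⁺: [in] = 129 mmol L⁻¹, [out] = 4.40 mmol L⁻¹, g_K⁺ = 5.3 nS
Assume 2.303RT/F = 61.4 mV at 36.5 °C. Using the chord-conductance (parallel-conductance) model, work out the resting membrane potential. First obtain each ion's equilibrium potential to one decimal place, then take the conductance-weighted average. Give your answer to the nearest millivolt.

-47 mV

E_Na⁺ = (61.4/1)·log₁₀(105/17.7) = 47.5 mV
E_Cl⁻ = (61.4/-1)·log₁₀(102/16.4) = -48.7 mV
E_K⁺ = (61.4/1)·log₁₀(4.40/129) = -90.1 mV
Vm = (Σ gᵢEᵢ)/(Σ gᵢ) = (2.9·47.5 + 25·-48.7 + 5.3·-90.1) / (2.9 + 25 + 5.3)
= -1557.28 / 33.2 = -46.91 mV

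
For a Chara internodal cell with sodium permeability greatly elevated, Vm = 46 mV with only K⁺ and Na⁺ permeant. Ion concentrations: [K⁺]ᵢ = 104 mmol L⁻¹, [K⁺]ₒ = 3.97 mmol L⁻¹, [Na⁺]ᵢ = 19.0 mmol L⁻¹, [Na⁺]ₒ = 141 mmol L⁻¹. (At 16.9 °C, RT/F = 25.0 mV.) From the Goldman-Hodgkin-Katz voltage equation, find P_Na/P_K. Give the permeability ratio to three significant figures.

30.5

Let α = P_Na/P_K. GHK: Vm = 25.0·ln[(Kₒ + α·Naₒ)/(Kᵢ + α·Naᵢ)].
e^(Vm/25.0) = e^(46.0/25.0) = 6.2965
So 6.2965·(Kᵢ + α·Naᵢ) = Kₒ + α·Naₒ → α = (6.2965·104.0 − 3.97) / (141.0 − 6.2965·19.0)
α = (654.8 − 3.97) / (141.0 − 119.6) = 650.9/21.37 = 30.46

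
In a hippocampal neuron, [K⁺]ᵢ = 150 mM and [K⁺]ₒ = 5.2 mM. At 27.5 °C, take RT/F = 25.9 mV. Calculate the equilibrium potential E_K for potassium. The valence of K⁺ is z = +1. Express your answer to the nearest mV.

E = (25.9/z) · ln([K⁺]_out/[K⁺]_in) with z = +1.
= (25.9/1) · ln(5.2/150) = 25.90 · ln(0.03467)
= 25.90 · (-3.3620) = -87.08 mV

-87 mV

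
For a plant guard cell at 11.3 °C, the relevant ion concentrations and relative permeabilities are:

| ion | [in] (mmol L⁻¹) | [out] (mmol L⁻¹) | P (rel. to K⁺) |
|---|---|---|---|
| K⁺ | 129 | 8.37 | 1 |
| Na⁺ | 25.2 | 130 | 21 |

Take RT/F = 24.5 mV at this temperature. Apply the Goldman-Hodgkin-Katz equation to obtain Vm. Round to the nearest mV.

Vm = 24.5 · ln[(Σ P·[cation]ₒ + Σ P·[anion]ᵢ) / (Σ P·[cation]ᵢ + Σ P·[anion]ₒ)]
Numerator = 1×8.37 + 21×130 = 2738
Denominator = 1×129 + 21×25.2 = 658.2
Vm = 24.5 · ln(4.1604) = 24.5 × (1.4256) = 34.93 mV

35 mV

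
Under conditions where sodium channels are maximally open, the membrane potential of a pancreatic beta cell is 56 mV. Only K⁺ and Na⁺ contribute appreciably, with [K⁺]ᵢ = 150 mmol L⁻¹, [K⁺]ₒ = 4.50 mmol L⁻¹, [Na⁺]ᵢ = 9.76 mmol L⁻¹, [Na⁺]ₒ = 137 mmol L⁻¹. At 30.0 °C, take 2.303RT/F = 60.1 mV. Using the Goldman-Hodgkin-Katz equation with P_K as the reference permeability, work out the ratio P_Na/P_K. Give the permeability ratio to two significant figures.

Let α = P_Na/P_K. GHK: Vm = 60.1·log₁₀[(Kₒ + α·Naₒ)/(Kᵢ + α·Naᵢ)].
10^(Vm/60.1) = 10^(56.0/60.1) = 8.5463
So 8.5463·(Kᵢ + α·Naᵢ) = Kₒ + α·Naₒ → α = (8.5463·150.0 − 4.5) / (137.0 − 8.5463·9.76)
α = (1282 − 4.5) / (137.0 − 83.41) = 1277/53.59 = 23.84

24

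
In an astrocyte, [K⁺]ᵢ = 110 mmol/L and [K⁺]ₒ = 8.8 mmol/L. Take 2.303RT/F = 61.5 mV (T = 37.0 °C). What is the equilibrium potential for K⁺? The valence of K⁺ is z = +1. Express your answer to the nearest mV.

-67 mV

E = (61.5/z) · log₁₀([K⁺]_out/[K⁺]_in) with z = +1.
= (61.5/1) · log₁₀(8.8/110) = 61.50 · log₁₀(0.08)
= 61.50 · (-1.0969) = -67.46 mV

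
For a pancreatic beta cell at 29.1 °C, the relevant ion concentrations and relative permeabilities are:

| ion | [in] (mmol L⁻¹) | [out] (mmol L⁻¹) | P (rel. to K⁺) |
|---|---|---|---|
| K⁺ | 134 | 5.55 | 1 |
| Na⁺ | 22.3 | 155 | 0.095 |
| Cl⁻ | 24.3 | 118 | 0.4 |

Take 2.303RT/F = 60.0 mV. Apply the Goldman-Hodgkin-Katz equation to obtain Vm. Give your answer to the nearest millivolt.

-47 mV

Vm = 60.0 · log₁₀[(Σ P·[cation]ₒ + Σ P·[anion]ᵢ) / (Σ P·[cation]ᵢ + Σ P·[anion]ₒ)]
Numerator = 1×5.55 + 0.095×155 + 0.4×24.3 = 29.99
Denominator = 1×134 + 0.095×22.3 + 0.4×118 = 183.3
Vm = 60.0 · log₁₀(0.16362) = 60.0 × (-0.7862) = -47.17 mV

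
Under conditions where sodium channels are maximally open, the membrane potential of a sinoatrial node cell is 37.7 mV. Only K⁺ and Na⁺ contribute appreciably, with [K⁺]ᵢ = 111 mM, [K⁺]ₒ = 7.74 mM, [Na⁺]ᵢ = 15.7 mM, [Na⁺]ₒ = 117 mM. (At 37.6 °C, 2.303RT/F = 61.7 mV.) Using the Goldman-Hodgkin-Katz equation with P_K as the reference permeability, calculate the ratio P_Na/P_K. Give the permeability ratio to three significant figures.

Let α = P_Na/P_K. GHK: Vm = 61.7·log₁₀[(Kₒ + α·Naₒ)/(Kᵢ + α·Naᵢ)].
10^(Vm/61.7) = 10^(37.7/61.7) = 4.0834
So 4.0834·(Kᵢ + α·Naᵢ) = Kₒ + α·Naₒ → α = (4.0834·111.0 − 7.74) / (117.0 − 4.0834·15.7)
α = (453.3 − 7.74) / (117.0 − 64.11) = 445.5/52.89 = 8.423

8.42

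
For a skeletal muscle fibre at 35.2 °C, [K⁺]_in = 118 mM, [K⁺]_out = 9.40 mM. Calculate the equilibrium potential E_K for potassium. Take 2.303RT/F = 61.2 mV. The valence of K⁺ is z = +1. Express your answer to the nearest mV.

E = (61.2/z) · log₁₀([K⁺]_out/[K⁺]_in) with z = +1.
= (61.2/1) · log₁₀(9.40/118) = 61.20 · log₁₀(0.07966)
= 61.20 · (-1.0988) = -67.24 mV

-67 mV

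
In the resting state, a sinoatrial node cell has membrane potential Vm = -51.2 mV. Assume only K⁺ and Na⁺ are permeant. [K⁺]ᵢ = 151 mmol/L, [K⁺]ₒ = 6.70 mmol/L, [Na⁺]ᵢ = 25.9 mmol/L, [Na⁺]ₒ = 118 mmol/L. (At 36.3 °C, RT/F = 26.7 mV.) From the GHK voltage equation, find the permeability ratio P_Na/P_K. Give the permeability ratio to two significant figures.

0.14

Let α = P_Na/P_K. GHK: Vm = 26.7·ln[(Kₒ + α·Naₒ)/(Kᵢ + α·Naᵢ)].
e^(Vm/26.7) = e^(-51.2/26.7) = 0.14696
So 0.14696·(Kᵢ + α·Naᵢ) = Kₒ + α·Naₒ → α = (0.14696·151.0 − 6.7) / (118.0 − 0.14696·25.9)
α = (22.19 − 6.7) / (118.0 − 3.806) = 15.49/114.2 = 0.1357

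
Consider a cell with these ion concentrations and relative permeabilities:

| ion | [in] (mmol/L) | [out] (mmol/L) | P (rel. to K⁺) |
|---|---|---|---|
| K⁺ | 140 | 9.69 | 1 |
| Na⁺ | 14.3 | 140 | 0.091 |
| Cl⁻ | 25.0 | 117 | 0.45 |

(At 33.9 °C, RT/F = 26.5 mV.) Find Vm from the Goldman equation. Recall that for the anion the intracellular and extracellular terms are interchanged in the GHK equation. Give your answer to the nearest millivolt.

-46 mV

Vm = 26.5 · ln[(Σ P·[cation]ₒ + Σ P·[anion]ᵢ) / (Σ P·[cation]ᵢ + Σ P·[anion]ₒ)]
Numerator = 1×9.69 + 0.091×140 + 0.45×25.0 = 33.68
Denominator = 1×140 + 0.091×14.3 + 0.45×117 = 194
Vm = 26.5 · ln(0.17365) = 26.5 × (-1.7507) = -46.39 mV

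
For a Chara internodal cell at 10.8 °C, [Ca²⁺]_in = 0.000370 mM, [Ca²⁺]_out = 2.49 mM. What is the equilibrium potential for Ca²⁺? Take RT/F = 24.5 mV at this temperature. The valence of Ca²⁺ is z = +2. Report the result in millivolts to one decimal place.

E = (24.5/z) · ln([Ca²⁺]_out/[Ca²⁺]_in) with z = +2.
= (24.5/2) · ln(2.49/0.000370) = 12.25 · ln(6730)
= 12.25 · (8.8143) = 107.98 mV

108.0 mV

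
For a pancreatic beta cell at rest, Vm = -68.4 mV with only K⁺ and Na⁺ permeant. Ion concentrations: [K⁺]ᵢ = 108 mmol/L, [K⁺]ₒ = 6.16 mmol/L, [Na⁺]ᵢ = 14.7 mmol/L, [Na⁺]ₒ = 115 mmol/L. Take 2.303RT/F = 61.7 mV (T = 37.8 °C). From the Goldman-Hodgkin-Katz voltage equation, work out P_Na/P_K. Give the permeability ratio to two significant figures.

Let α = P_Na/P_K. GHK: Vm = 61.7·log₁₀[(Kₒ + α·Naₒ)/(Kᵢ + α·Naᵢ)].
10^(Vm/61.7) = 10^(-68.4/61.7) = 0.077877
So 0.077877·(Kᵢ + α·Naᵢ) = Kₒ + α·Naₒ → α = (0.077877·108.0 − 6.16) / (115.0 − 0.077877·14.7)
α = (8.411 − 6.16) / (115.0 − 1.145) = 2.251/113.9 = 0.01977

0.020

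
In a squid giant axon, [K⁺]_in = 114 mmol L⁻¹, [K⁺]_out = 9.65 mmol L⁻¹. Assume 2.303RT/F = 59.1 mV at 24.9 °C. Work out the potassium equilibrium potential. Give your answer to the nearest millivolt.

-63 mV

E = (59.1/z) · log₁₀([K⁺]_out/[K⁺]_in) with z = +1.
= (59.1/1) · log₁₀(9.65/114) = 59.10 · log₁₀(0.08465)
= 59.10 · (-1.0724) = -63.38 mV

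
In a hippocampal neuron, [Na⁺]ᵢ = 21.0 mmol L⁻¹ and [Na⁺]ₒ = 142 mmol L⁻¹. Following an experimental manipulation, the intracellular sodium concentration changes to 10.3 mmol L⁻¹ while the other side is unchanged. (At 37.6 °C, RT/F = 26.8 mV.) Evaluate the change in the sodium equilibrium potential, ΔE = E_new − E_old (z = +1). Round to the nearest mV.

19 mV

E_old = (26.8/1)·ln(142/21.0) = 51.22 mV
E_new = (26.8/1)·ln(142/10.3) = 70.31 mV
ΔE = 70.31 − (51.22) = 19.09 mV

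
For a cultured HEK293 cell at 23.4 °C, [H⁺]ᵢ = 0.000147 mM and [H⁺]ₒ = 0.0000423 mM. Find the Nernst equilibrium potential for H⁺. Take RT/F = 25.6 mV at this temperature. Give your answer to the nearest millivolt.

-32 mV

E = (25.6/z) · ln([H⁺]_out/[H⁺]_in) with z = +1.
= (25.6/1) · ln(0.0000423/0.000147) = 25.60 · ln(0.2878)
= 25.60 · (-1.2456) = -31.89 mV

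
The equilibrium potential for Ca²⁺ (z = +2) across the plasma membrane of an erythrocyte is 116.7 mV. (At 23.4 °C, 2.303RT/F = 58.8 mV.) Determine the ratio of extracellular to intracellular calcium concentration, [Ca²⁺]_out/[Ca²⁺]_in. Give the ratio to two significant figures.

log₁₀([out]/[in]) = E·z/(58.8) = 116.7 × 2 / 58.8 = 3.9694
[out]/[in] = 10^(3.9694) = 9319

9300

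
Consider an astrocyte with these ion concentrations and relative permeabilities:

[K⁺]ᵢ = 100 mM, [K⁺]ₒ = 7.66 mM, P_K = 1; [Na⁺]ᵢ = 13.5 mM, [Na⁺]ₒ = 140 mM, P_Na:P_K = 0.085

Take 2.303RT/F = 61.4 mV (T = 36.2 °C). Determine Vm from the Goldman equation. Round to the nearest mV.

Vm = 61.4 · log₁₀[(Σ P·[cation]ₒ + Σ P·[anion]ᵢ) / (Σ P·[cation]ᵢ + Σ P·[anion]ₒ)]
Numerator = 1×7.66 + 0.085×140 = 19.56
Denominator = 1×100 + 0.085×13.5 = 101.1
Vm = 61.4 · log₁₀(0.19338) = 61.4 × (-0.7136) = -43.81 mV

-44 mV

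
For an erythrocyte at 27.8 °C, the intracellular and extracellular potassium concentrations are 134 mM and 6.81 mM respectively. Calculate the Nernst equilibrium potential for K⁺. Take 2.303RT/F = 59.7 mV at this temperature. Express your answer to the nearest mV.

E = (59.7/z) · log₁₀([K⁺]_out/[K⁺]_in) with z = +1.
= (59.7/1) · log₁₀(6.81/134) = 59.70 · log₁₀(0.05082)
= 59.70 · (-1.2940) = -77.25 mV

-77 mV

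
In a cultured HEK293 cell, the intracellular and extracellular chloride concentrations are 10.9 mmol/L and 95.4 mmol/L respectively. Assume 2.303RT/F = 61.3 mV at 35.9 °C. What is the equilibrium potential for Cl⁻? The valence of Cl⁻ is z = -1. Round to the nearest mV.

-58 mV

E = (61.3/z) · log₁₀([Cl⁻]_out/[Cl⁻]_in) with z = -1.
For an anion, dividing by z = -1 reverses the sign.
= (61.3/-1) · log₁₀(95.4/10.9) = -61.30 · log₁₀(8.752)
= -61.30 · (0.9421) = -57.75 mV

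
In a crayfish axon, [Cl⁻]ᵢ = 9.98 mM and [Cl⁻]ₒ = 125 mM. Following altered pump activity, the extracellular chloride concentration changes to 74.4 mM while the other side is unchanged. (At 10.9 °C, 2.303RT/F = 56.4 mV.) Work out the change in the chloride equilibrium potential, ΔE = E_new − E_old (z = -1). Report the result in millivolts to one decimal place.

E_old = (56.4/-1)·log₁₀(125/9.98) = -61.91 mV
E_new = (56.4/-1)·log₁₀(74.4/9.98) = -49.21 mV
ΔE = -49.21 − (-61.91) = 12.71 mV

12.7 mV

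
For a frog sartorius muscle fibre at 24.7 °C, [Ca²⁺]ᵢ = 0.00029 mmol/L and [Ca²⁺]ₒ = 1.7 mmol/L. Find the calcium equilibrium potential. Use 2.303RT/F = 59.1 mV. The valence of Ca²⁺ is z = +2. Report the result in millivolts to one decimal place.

E = (59.1/z) · log₁₀([Ca²⁺]_out/[Ca²⁺]_in) with z = +2.
= (59.1/2) · log₁₀(1.7/0.00029) = 29.55 · log₁₀(5862)
= 29.55 · (3.7681) = 111.35 mV

111.3 mV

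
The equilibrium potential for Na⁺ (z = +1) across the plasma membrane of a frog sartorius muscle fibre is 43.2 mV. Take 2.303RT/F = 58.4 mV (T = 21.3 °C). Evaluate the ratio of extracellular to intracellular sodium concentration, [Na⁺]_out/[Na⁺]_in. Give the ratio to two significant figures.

log₁₀([out]/[in]) = E·z/(58.4) = 43.2 × 1 / 58.4 = 0.7397
[out]/[in] = 10^(0.7397) = 5.492

5.5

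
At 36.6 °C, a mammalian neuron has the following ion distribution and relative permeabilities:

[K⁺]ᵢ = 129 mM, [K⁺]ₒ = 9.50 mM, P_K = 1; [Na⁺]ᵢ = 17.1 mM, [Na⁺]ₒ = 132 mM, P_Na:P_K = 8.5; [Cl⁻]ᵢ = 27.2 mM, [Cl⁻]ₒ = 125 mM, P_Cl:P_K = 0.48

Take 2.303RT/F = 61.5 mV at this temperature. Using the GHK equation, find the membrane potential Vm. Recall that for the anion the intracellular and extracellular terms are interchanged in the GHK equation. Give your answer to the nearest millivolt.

33 mV

Vm = 61.5 · log₁₀[(Σ P·[cation]ₒ + Σ P·[anion]ᵢ) / (Σ P·[cation]ᵢ + Σ P·[anion]ₒ)]
Numerator = 1×9.50 + 8.5×132 + 0.48×27.2 = 1145
Denominator = 1×129 + 8.5×17.1 + 0.48×125 = 334.4
Vm = 61.5 · log₁₀(3.4232) = 61.5 × (0.5344) = 32.87 mV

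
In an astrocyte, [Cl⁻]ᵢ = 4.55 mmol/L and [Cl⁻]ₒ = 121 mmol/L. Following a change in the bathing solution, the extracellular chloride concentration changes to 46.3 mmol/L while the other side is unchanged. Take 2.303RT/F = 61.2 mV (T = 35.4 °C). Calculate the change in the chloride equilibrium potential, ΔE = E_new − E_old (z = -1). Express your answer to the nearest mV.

26 mV

E_old = (61.2/-1)·log₁₀(121/4.55) = -87.20 mV
E_new = (61.2/-1)·log₁₀(46.3/4.55) = -61.66 mV
ΔE = -61.66 − (-87.20) = 25.53 mV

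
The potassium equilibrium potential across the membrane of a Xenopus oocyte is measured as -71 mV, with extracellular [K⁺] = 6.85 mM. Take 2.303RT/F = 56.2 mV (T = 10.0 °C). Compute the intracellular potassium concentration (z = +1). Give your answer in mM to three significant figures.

Nernst: E = (56.2/1) · log₁₀([out]/[in]), so log₁₀([out]/[in]) = -71.0 × 1 / 56.2 = -1.2633.
[out]/[in] = 10^(-1.2633) = 0.05453.
[in] = 6.85 / 0.05453 = 125.6 mM.

126 mM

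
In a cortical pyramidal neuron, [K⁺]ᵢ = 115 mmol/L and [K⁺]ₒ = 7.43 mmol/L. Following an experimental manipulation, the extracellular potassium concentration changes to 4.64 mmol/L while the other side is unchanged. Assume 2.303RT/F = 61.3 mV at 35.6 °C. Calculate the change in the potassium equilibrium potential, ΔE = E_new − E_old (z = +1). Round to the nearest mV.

E_old = (61.3/1)·log₁₀(7.43/115) = -72.93 mV
E_new = (61.3/1)·log₁₀(4.64/115) = -85.46 mV
ΔE = -85.46 − (-72.93) = -12.53 mV

-13 mV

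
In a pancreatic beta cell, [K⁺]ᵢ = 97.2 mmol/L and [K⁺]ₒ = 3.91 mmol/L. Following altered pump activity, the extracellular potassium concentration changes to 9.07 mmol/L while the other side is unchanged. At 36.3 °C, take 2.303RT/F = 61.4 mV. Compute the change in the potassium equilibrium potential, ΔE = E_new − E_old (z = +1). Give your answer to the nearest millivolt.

E_old = (61.4/1)·log₁₀(3.91/97.2) = -85.68 mV
E_new = (61.4/1)·log₁₀(9.07/97.2) = -63.25 mV
ΔE = -63.25 − (-85.68) = 22.44 mV

22 mV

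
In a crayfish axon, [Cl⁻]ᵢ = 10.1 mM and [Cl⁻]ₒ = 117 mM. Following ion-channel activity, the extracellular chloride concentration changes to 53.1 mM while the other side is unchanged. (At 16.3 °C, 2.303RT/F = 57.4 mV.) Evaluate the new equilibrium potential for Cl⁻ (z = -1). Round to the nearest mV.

-41 mV

After the shift: [Cl⁻]_out = 53.1, [Cl⁻]_in = 10.1 mM.
E_new = (57.4/-1)·log₁₀(53.1/10.1) = -57.40 · (0.7208) = -41.37 mV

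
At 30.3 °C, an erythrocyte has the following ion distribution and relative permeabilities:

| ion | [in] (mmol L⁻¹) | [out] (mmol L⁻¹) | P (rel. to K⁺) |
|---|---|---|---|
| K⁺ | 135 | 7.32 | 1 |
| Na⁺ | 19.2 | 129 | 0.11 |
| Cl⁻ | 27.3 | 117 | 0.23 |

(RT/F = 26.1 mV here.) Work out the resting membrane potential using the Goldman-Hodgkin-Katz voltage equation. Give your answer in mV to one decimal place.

-46.3 mV

Vm = 26.1 · ln[(Σ P·[cation]ₒ + Σ P·[anion]ᵢ) / (Σ P·[cation]ᵢ + Σ P·[anion]ₒ)]
Numerator = 1×7.32 + 0.11×129 + 0.23×27.3 = 27.79
Denominator = 1×135 + 0.11×19.2 + 0.23×117 = 164
Vm = 26.1 · ln(0.16942) = 26.1 × (-1.7754) = -46.34 mV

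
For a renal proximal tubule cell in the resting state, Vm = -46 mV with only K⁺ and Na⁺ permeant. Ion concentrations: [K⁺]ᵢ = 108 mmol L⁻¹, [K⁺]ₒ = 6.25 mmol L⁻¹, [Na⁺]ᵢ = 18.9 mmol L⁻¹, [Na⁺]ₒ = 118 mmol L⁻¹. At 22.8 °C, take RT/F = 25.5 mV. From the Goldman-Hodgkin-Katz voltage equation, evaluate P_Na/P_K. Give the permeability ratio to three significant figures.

Let α = P_Na/P_K. GHK: Vm = 25.5·ln[(Kₒ + α·Naₒ)/(Kᵢ + α·Naᵢ)].
e^(Vm/25.5) = e^(-46.0/25.5) = 0.16465
So 0.16465·(Kᵢ + α·Naᵢ) = Kₒ + α·Naₒ → α = (0.16465·108.0 − 6.25) / (118.0 − 0.16465·18.9)
α = (17.78 − 6.25) / (118.0 − 3.112) = 11.53/114.9 = 0.1004

0.100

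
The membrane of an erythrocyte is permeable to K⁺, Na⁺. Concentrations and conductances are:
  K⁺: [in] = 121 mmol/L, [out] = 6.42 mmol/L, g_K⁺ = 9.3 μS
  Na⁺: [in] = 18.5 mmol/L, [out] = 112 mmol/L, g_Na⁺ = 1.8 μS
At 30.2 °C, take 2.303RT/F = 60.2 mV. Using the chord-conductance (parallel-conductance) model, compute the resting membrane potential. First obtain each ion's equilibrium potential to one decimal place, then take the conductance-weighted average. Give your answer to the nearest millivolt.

E_K⁺ = (60.2/1)·log₁₀(6.42/121) = -76.8 mV
E_Na⁺ = (60.2/1)·log₁₀(112/18.5) = 47.1 mV
Vm = (Σ gᵢEᵢ)/(Σ gᵢ) = (9.3·-76.8 + 1.8·47.1) / (9.3 + 1.8)
= -629.46 / 11.1 = -56.71 mV

-57 mV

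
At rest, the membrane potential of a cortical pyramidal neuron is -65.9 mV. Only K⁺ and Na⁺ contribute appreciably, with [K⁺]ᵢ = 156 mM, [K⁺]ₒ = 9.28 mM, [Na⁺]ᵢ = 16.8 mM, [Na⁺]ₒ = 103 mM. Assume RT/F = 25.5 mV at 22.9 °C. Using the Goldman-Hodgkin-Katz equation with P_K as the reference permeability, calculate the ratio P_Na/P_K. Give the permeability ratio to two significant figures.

0.024

Let α = P_Na/P_K. GHK: Vm = 25.5·ln[(Kₒ + α·Naₒ)/(Kᵢ + α·Naᵢ)].
e^(Vm/25.5) = e^(-65.9/25.5) = 0.075448
So 0.075448·(Kᵢ + α·Naᵢ) = Kₒ + α·Naₒ → α = (0.075448·156.0 − 9.28) / (103.0 − 0.075448·16.8)
α = (11.77 − 9.28) / (103.0 − 1.268) = 2.49/101.7 = 0.02447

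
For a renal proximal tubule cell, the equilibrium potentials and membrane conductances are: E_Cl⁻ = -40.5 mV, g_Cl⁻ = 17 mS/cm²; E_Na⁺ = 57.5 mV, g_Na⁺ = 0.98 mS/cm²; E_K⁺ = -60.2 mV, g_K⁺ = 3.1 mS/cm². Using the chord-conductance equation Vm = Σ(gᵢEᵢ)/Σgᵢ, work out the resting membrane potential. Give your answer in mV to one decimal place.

-38.8 mV

Σ gᵢEᵢ = 17·(-40.5) + 0.98·(57.5) + 3.1·(-60.2) = -818.77
Σ gᵢ = 17 + 0.98 + 3.1 = 21.08
Vm = -818.77 / 21.08 = -38.84 mV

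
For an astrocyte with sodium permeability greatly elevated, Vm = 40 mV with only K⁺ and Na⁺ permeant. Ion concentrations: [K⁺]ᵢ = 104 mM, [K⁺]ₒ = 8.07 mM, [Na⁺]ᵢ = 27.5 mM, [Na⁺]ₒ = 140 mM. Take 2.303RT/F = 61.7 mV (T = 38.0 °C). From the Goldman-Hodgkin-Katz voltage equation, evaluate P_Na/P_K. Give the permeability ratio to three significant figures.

Let α = P_Na/P_K. GHK: Vm = 61.7·log₁₀[(Kₒ + α·Naₒ)/(Kᵢ + α·Naᵢ)].
10^(Vm/61.7) = 10^(40.0/61.7) = 4.4494
So 4.4494·(Kᵢ + α·Naᵢ) = Kₒ + α·Naₒ → α = (4.4494·104.0 − 8.07) / (140.0 − 4.4494·27.5)
α = (462.7 − 8.07) / (140.0 − 122.4) = 454.7/17.64 = 25.77

25.8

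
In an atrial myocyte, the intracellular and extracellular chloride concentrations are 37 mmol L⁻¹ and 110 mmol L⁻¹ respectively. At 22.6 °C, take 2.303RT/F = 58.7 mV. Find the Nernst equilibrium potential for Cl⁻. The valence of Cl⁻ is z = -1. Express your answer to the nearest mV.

-28 mV

E = (58.7/z) · log₁₀([Cl⁻]_out/[Cl⁻]_in) with z = -1.
For an anion, dividing by z = -1 reverses the sign.
= (58.7/-1) · log₁₀(110/37) = -58.70 · log₁₀(2.973)
= -58.70 · (0.4732) = -27.78 mV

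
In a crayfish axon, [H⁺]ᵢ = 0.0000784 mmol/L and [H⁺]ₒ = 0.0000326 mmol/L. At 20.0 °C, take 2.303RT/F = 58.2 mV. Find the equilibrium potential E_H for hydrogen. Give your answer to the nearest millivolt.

-22 mV

E = (58.2/z) · log₁₀([H⁺]_out/[H⁺]_in) with z = +1.
= (58.2/1) · log₁₀(0.0000326/0.0000784) = 58.20 · log₁₀(0.4158)
= 58.20 · (-0.3811) = -22.18 mV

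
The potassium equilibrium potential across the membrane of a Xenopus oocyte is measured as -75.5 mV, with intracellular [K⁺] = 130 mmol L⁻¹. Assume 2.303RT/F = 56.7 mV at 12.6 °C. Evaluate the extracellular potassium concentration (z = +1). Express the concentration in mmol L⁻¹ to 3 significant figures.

Nernst: E = (56.7/1) · log₁₀([out]/[in]), so log₁₀([out]/[in]) = -75.5 × 1 / 56.7 = -1.3316.
[out]/[in] = 10^(-1.3316) = 0.0466.
[out] = 0.0466 × 130 = 6.059 mmol L⁻¹.

6.06 mmol L⁻¹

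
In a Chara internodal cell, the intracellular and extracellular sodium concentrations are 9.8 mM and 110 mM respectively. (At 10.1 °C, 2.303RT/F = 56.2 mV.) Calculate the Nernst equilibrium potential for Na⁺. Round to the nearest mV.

E = (56.2/z) · log₁₀([Na⁺]_out/[Na⁺]_in) with z = +1.
= (56.2/1) · log₁₀(110/9.8) = 56.20 · log₁₀(11.22)
= 56.20 · (1.0502) = 59.02 mV

59 mV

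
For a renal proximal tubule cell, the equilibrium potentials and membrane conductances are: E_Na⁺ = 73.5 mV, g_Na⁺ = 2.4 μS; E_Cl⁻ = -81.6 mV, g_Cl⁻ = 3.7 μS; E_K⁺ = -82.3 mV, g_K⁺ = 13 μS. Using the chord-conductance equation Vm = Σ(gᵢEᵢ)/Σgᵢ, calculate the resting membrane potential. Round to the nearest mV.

Σ gᵢEᵢ = 2.4·(73.5) + 3.7·(-81.6) + 13·(-82.3) = -1195.42
Σ gᵢ = 2.4 + 3.7 + 13 = 19.1
Vm = -1195.42 / 19.1 = -62.59 mV

-63 mV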